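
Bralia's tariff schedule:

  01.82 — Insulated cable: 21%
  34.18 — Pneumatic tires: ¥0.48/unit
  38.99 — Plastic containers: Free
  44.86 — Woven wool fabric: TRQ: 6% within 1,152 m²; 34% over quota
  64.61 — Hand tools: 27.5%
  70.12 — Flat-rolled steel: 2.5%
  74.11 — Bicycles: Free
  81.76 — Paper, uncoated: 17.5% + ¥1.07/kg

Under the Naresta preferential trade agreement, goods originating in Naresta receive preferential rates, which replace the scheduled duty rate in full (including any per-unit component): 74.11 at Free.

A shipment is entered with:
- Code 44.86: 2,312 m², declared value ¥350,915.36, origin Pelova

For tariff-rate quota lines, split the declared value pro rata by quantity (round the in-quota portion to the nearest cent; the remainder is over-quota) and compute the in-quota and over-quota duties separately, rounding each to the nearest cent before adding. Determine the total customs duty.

¥70,353.06

Line 1 (44.86, Pelova, 2,312 m², ¥350,915.36):
Code 44.86 is under a tariff-rate quota (threshold 1,152 m²). In-quota: 1,152 m² at 6%; over-quota: 1,160 m² at 34%.
Pro-rata value split: in-quota = ¥350,915.36 × 1,152/2,312 = ¥174,850.56; over-quota = ¥350,915.36 − ¥174,850.56 = ¥176,064.80.
In-quota duty = ¥174,850.56 × 6% = ¥10,491.03. Over-quota duty = ¥176,064.80 × 34% = ¥59,862.03.
Line duty = ¥10,491.03 + ¥59,862.03 = ¥70,353.06.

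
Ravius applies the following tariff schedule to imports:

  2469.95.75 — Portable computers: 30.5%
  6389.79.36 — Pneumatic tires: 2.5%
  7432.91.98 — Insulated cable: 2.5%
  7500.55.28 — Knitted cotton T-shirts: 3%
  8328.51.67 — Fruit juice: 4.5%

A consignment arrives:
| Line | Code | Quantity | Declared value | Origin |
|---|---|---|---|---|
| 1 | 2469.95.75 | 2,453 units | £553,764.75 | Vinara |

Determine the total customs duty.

Line 1 (2469.95.75, Vinara, 2,453 units, £553,764.75):
Base rate for 2469.95.75 is 30.5%.
Duty = £553,764.75 × 30.5% = £168,898.25.

£168,898.25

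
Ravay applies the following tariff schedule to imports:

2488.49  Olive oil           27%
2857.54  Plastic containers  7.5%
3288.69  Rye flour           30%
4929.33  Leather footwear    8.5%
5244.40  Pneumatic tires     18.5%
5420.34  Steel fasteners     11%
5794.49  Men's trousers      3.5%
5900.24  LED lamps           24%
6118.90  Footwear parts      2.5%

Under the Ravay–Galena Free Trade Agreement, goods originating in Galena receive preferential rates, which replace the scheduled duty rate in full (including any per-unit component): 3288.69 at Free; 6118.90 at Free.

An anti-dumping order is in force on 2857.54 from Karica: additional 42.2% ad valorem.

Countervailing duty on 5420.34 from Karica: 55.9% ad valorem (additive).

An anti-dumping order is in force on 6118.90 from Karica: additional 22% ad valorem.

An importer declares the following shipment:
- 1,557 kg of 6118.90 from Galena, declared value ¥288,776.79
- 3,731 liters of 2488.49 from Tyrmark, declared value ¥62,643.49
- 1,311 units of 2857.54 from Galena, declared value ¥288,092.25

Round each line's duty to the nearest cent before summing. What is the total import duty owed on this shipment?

Line 1 (6118.90, Galena, 1,557 kg, ¥288,776.79):
Base rate for 6118.90 is 2.5%.
Origin Galena qualifies under the Ravay–Galena agreement and 6118.90 is covered: preferential rate Free applies instead.
The additional-duty order on 6118.90 targets Karica, not Galena; it does not apply.
Duty = ¥288,776.79 × 0% = ¥0.00.
Line 2 (2488.49, Tyrmark, 3,731 liters, ¥62,643.49):
Base rate for 2488.49 is 27%.
Duty = ¥62,643.49 × 27% = ¥16,913.74.
Line 3 (2857.54, Galena, 1,311 units, ¥288,092.25):
Base rate for 2857.54 is 7.5%.
Origin Galena is the FTA partner but 2857.54 is not on the preference list; base rate stands.
The additional-duty order on 2857.54 targets Karica, not Galena; it does not apply.
Duty = ¥288,092.25 × 7.5% = ¥21,606.92.
Total = ¥0.00 + ¥16,913.74 + ¥21,606.92 = ¥38,520.66.

¥38,520.66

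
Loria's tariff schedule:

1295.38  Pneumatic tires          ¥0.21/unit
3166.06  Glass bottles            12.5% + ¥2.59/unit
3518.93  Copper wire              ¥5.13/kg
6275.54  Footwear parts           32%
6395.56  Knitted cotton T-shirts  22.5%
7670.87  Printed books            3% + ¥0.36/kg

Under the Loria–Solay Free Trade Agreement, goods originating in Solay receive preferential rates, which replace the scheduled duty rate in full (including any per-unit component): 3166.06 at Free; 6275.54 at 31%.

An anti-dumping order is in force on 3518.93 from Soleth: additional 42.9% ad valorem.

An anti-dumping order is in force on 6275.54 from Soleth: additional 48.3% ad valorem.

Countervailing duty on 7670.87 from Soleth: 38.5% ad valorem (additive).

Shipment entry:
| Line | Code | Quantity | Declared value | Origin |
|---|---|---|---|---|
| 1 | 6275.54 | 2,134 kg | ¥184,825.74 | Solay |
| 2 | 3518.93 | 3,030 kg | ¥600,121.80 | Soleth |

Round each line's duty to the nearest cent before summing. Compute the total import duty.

Line 1 (6275.54, Solay, 2,134 kg, ¥184,825.74):
Base rate for 6275.54 is 32%.
Origin Solay qualifies under the Loria–Solay agreement and 6275.54 is covered: preferential rate 31% applies instead.
The additional-duty order on 6275.54 targets Soleth, not Solay; it does not apply.
Duty = ¥184,825.74 × 31% = ¥57,295.98.
Line 2 (3518.93, Soleth, 3,030 kg, ¥600,121.80):
Base rate for 3518.93 is ¥5.13/kg.
Additional duty on 3518.93 from Soleth: +42.9% ad valorem. Applied ad valorem rate = 42.9%.
Duty = ¥600,121.80 × 42.9% + 3,030 × ¥5.13 = ¥272,996.15.
Total = ¥57,295.98 + ¥272,996.15 = ¥330,292.13.

¥330,292.13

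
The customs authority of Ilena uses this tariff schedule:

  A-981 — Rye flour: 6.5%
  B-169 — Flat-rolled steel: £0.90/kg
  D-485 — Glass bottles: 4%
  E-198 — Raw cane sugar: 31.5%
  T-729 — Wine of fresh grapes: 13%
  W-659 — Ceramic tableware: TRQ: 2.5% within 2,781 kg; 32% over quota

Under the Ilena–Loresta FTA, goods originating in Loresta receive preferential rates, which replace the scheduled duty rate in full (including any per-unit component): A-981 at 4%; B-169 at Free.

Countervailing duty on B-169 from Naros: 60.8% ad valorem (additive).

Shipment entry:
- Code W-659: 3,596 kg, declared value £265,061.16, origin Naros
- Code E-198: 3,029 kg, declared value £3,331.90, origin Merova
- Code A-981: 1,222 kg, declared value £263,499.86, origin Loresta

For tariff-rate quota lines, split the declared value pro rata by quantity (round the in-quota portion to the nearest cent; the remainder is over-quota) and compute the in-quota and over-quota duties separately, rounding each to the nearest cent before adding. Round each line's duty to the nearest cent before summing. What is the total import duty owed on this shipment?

£35,937.80

Line 1 (W-659, Naros, 3,596 kg, £265,061.16):
Code W-659 is under a tariff-rate quota (threshold 2,781 kg). In-quota: 2,781 kg at 2.5%; over-quota: 815 kg at 32%.
Pro-rata value split: in-quota = £265,061.16 × 2,781/3,596 = £204,987.51; over-quota = £265,061.16 − £204,987.51 = £60,073.65.
In-quota duty = £204,987.51 × 2.5% = £5,124.69. Over-quota duty = £60,073.65 × 32% = £19,223.57.
Line duty = £5,124.69 + £19,223.57 = £24,348.26.
Line 2 (E-198, Merova, 3,029 kg, £3,331.90):
Base rate for E-198 is 31.5%.
Duty = £3,331.90 × 31.5% = £1,049.55.
Line 3 (A-981, Loresta, 1,222 kg, £263,499.86):
Base rate for A-981 is 6.5%.
Origin Loresta qualifies under the Ilena–Loresta agreement and A-981 is covered: preferential rate 4% applies instead.
Duty = £263,499.86 × 4% = £10,539.99.
Total = £24,348.26 + £1,049.55 + £10,539.99 = £35,937.80.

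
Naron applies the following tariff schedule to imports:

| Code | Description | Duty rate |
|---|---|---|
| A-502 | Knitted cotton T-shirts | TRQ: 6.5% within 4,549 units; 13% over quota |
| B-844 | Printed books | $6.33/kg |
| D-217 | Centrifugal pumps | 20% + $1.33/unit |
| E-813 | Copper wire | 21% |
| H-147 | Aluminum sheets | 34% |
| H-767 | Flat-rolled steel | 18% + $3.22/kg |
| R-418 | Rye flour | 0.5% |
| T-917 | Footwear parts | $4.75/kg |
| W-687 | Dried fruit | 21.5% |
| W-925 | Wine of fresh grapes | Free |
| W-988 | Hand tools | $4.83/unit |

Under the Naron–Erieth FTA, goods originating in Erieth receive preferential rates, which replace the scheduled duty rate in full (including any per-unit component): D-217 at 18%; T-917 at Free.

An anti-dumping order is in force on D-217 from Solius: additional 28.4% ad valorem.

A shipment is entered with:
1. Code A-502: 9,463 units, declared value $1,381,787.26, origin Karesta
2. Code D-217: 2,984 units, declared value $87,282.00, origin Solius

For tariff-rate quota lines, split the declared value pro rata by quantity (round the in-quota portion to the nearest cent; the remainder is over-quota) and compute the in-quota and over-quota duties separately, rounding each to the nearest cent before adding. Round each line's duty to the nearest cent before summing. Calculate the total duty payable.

$182,669.63

Line 1 (A-502, Karesta, 9,463 units, $1,381,787.26):
Code A-502 is under a tariff-rate quota (threshold 4,549 units). In-quota: 4,549 units at 6.5%; over-quota: 4,914 units at 13%.
Pro-rata value split: in-quota = $1,381,787.26 × 4,549/9,463 = $664,244.98; over-quota = $1,381,787.26 − $664,244.98 = $717,542.28.
In-quota duty = $664,244.98 × 6.5% = $43,175.92. Over-quota duty = $717,542.28 × 13% = $93,280.50.
Line duty = $43,175.92 + $93,280.50 = $136,456.42.
Line 2 (D-217, Solius, 2,984 units, $87,282.00):
Base rate for D-217 is 20% + $1.33/unit.
D-217 has an FTA preferential rate, but origin Solius is not Erieth; base rate stands.
Additional duty on D-217 from Solius: +28.4%. Applied ad valorem rate: 20% + 28.4% = 48.4%.
Duty = $87,282.00 × 48.4% + 2,984 × $1.33 = $46,213.21.
Total = $136,456.42 + $46,213.21 = $182,669.63.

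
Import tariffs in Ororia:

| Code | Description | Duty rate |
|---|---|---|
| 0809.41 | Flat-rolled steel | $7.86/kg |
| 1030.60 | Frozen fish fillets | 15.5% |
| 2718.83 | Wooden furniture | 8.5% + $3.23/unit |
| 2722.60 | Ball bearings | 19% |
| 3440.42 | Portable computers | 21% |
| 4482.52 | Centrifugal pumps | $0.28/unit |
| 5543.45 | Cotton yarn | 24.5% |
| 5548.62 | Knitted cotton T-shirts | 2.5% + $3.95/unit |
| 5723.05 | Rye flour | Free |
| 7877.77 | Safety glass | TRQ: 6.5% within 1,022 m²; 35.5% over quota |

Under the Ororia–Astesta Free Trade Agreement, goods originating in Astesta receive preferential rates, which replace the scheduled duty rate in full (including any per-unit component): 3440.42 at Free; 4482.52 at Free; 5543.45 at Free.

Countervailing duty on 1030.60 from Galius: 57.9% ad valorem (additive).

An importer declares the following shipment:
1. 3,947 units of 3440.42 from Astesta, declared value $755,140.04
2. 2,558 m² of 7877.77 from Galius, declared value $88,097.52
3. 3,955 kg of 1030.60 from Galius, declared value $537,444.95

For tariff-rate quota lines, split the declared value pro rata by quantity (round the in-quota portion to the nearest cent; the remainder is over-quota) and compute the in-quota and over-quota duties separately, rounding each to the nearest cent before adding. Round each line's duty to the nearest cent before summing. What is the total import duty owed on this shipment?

Line 1 (3440.42, Astesta, 3,947 units, $755,140.04):
Base rate for 3440.42 is 21%.
Origin Astesta qualifies under the Ororia–Astesta agreement and 3440.42 is covered: preferential rate Free applies instead.
Duty = $755,140.04 × 0% = $0.00.
Line 2 (7877.77, Galius, 2,558 m², $88,097.52):
Code 7877.77 is under a tariff-rate quota (threshold 1,022 m²). In-quota: 1,022 m² at 6.5%; over-quota: 1,536 m² at 35.5%.
Pro-rata value split: in-quota = $88,097.52 × 1,022/2,558 = $35,197.68; over-quota = $88,097.52 − $35,197.68 = $52,899.84.
In-quota duty = $35,197.68 × 6.5% = $2,287.85. Over-quota duty = $52,899.84 × 35.5% = $18,779.44.
Line duty = $2,287.85 + $18,779.44 = $21,067.29.
Line 3 (1030.60, Galius, 3,955 kg, $537,444.95):
Base rate for 1030.60 is 15.5%.
Additional duty on 1030.60 from Galius: +57.9%. Applied ad valorem rate: 15.5% + 57.9% = 73.4%.
Duty = $537,444.95 × 73.4% = $394,484.59.
Total = $0.00 + $21,067.29 + $394,484.59 = $415,551.88.

$415,551.88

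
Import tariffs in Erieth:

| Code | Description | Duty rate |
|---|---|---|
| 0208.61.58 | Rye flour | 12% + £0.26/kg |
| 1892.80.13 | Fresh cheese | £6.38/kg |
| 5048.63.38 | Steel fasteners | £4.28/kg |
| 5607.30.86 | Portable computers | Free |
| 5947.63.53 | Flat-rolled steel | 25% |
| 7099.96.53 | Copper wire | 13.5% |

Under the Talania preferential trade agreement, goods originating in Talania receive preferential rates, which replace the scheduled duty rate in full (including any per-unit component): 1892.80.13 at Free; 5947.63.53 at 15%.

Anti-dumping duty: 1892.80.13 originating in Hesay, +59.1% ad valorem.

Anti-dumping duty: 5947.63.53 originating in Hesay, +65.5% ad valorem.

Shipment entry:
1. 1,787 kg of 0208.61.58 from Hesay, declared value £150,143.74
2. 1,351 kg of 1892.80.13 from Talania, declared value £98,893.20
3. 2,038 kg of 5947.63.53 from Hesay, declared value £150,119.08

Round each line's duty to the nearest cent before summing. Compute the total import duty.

Line 1 (0208.61.58, Hesay, 1,787 kg, £150,143.74):
Base rate for 0208.61.58 is 12% + £0.26/kg.
Duty = £150,143.74 × 12% + 1,787 × £0.26 = £18,481.87.
Line 2 (1892.80.13, Talania, 1,351 kg, £98,893.20):
Base rate for 1892.80.13 is £6.38/kg.
Origin Talania qualifies under the Erieth–Talania agreement and 1892.80.13 is covered: preferential rate Free applies instead.
The additional-duty order on 1892.80.13 targets Hesay, not Talania; it does not apply.
Duty = £98,893.20 × 0% = £0.00.
Line 3 (5947.63.53, Hesay, 2,038 kg, £150,119.08):
Base rate for 5947.63.53 is 25%.
5947.63.53 has an FTA preferential rate, but origin Hesay is not Talania; base rate stands.
Additional duty on 5947.63.53 from Hesay: +65.5%. Applied ad valorem rate: 25% + 65.5% = 90.5%.
Duty = £150,119.08 × 90.5% = £135,857.77.
Total = £18,481.87 + £0.00 + £135,857.77 = £154,339.64.

£154,339.64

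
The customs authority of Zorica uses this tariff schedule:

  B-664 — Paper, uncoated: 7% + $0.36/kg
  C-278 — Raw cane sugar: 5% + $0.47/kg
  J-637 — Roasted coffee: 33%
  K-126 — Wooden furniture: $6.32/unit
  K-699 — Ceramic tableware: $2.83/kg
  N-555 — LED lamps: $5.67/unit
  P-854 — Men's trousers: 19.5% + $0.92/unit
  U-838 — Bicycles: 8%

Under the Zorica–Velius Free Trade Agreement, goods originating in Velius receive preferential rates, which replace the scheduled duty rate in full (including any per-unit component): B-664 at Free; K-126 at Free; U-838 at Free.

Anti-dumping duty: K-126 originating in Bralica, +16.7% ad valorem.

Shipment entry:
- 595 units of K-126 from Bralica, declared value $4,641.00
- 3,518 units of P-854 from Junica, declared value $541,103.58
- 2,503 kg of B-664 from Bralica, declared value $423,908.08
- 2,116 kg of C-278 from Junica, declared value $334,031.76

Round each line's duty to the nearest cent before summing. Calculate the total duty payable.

Line 1 (K-126, Bralica, 595 units, $4,641.00):
Base rate for K-126 is $6.32/unit.
K-126 has an FTA preferential rate, but origin Bralica is not Velius; base rate stands.
Additional duty on K-126 from Bralica: +16.7% ad valorem. Applied ad valorem rate = 16.7%.
Duty = $4,641.00 × 16.7% + 595 × $6.32 = $4,535.45.
Line 2 (P-854, Junica, 3,518 units, $541,103.58):
Base rate for P-854 is 19.5% + $0.92/unit.
Duty = $541,103.58 × 19.5% + 3,518 × $0.92 = $108,751.76.
Line 3 (B-664, Bralica, 2,503 kg, $423,908.08):
Base rate for B-664 is 7% + $0.36/kg.
B-664 has an FTA preferential rate, but origin Bralica is not Velius; base rate stands.
Duty = $423,908.08 × 7% + 2,503 × $0.36 = $30,574.65.
Line 4 (C-278, Junica, 2,116 kg, $334,031.76):
Base rate for C-278 is 5% + $0.47/kg.
Duty = $334,031.76 × 5% + 2,116 × $0.47 = $17,696.11.
Total = $4,535.45 + $108,751.76 + $30,574.65 + $17,696.11 = $161,557.97.

$161,557.97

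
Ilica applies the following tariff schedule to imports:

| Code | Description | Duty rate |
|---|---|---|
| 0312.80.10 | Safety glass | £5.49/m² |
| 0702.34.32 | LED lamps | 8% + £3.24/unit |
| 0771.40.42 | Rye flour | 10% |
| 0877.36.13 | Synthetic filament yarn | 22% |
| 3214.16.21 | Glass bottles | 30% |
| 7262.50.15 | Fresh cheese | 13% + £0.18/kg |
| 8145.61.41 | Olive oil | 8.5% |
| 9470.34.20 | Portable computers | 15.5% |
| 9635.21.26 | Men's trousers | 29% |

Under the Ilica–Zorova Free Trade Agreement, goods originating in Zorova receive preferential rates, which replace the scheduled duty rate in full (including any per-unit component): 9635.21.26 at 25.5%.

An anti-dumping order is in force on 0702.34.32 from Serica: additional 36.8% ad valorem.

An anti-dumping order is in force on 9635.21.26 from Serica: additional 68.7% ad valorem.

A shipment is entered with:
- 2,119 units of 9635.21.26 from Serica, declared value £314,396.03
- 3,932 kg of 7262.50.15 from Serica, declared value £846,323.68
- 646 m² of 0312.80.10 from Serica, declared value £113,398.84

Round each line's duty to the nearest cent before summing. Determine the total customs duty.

£421,441.30

Line 1 (9635.21.26, Serica, 2,119 units, £314,396.03):
Base rate for 9635.21.26 is 29%.
9635.21.26 has an FTA preferential rate, but origin Serica is not Zorova; base rate stands.
Additional duty on 9635.21.26 from Serica: +68.7%. Applied ad valorem rate: 29% + 68.7% = 97.7%.
Duty = £314,396.03 × 97.7% = £307,164.92.
Line 2 (7262.50.15, Serica, 3,932 kg, £846,323.68):
Base rate for 7262.50.15 is 13% + £0.18/kg.
Duty = £846,323.68 × 13% + 3,932 × £0.18 = £110,729.84.
Line 3 (0312.80.10, Serica, 646 m², £113,398.84):
Base rate for 0312.80.10 is £5.49/m².
Duty = 646 × £5.49 = £3,546.54.
Total = £307,164.92 + £110,729.84 + £3,546.54 = £421,441.30.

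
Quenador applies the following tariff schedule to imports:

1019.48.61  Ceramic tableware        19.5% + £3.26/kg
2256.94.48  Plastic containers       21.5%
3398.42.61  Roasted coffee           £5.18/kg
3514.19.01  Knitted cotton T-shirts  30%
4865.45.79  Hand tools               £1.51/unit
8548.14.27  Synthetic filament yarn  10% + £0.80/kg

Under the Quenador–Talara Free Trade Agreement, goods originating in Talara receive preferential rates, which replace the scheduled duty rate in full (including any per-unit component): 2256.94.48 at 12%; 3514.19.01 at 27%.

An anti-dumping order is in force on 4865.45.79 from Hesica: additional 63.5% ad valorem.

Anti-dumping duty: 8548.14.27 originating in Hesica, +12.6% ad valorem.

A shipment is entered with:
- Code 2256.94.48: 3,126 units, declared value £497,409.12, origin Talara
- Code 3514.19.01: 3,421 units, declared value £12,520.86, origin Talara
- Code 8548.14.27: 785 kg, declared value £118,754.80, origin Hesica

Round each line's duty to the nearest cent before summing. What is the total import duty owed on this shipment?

£90,536.30

Line 1 (2256.94.48, Talara, 3,126 units, £497,409.12):
Base rate for 2256.94.48 is 21.5%.
Origin Talara qualifies under the Quenador–Talara agreement and 2256.94.48 is covered: preferential rate 12% applies instead.
Duty = £497,409.12 × 12% = £59,689.09.
Line 2 (3514.19.01, Talara, 3,421 units, £12,520.86):
Base rate for 3514.19.01 is 30%.
Origin Talara qualifies under the Quenador–Talara agreement and 3514.19.01 is covered: preferential rate 27% applies instead.
Duty = £12,520.86 × 27% = £3,380.63.
Line 3 (8548.14.27, Hesica, 785 kg, £118,754.80):
Base rate for 8548.14.27 is 10% + £0.80/kg.
Additional duty on 8548.14.27 from Hesica: +12.6%. Applied ad valorem rate: 10% + 12.6% = 22.6%.
Duty = £118,754.80 × 22.6% + 785 × £0.80 = £27,466.58.
Total = £59,689.09 + £3,380.63 + £27,466.58 = £90,536.30.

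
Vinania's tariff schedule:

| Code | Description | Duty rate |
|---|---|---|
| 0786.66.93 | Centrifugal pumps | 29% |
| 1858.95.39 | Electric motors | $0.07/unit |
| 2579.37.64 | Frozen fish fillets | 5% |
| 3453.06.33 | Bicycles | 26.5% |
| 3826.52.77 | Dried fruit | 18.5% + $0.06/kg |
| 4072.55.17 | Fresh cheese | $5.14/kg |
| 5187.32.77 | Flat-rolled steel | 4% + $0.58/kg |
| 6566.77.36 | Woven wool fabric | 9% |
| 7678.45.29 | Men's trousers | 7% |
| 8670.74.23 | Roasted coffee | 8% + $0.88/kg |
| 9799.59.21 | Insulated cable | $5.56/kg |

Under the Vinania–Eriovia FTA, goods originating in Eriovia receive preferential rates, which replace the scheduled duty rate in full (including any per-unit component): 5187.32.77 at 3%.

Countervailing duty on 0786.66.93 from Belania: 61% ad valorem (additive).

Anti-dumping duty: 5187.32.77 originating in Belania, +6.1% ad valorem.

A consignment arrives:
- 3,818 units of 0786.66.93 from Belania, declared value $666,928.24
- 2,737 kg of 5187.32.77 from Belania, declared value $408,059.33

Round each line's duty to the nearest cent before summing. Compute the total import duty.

Line 1 (0786.66.93, Belania, 3,818 units, $666,928.24):
Base rate for 0786.66.93 is 29%.
Additional duty on 0786.66.93 from Belania: +61%. Applied ad valorem rate: 29% + 61% = 90%.
Duty = $666,928.24 × 90% = $600,235.42.
Line 2 (5187.32.77, Belania, 2,737 kg, $408,059.33):
Base rate for 5187.32.77 is 4% + $0.58/kg.
5187.32.77 has an FTA preferential rate, but origin Belania is not Eriovia; base rate stands.
Additional duty on 5187.32.77 from Belania: +6.1%. Applied ad valorem rate: 4% + 6.1% = 10.1%.
Duty = $408,059.33 × 10.1% + 2,737 × $0.58 = $42,801.45.
Total = $600,235.42 + $42,801.45 = $643,036.87.

$643,036.87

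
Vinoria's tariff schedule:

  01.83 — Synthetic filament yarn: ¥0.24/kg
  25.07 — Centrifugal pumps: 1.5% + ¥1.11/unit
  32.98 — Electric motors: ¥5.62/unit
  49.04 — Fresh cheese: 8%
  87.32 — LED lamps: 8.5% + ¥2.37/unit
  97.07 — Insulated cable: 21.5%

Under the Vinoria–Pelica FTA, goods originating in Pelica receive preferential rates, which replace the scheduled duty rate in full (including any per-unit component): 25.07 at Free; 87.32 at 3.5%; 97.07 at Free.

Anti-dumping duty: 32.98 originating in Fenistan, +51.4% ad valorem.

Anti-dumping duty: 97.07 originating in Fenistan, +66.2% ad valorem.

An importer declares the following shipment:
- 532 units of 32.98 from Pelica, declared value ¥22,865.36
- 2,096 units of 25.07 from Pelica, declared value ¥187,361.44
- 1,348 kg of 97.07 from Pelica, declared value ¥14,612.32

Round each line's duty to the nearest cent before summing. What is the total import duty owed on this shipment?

Line 1 (32.98, Pelica, 532 units, ¥22,865.36):
Base rate for 32.98 is ¥5.62/unit.
Origin Pelica is the FTA partner but 32.98 is not on the preference list; base rate stands.
The additional-duty order on 32.98 targets Fenistan, not Pelica; it does not apply.
Duty = 532 × ¥5.62 = ¥2,989.84.
Line 2 (25.07, Pelica, 2,096 units, ¥187,361.44):
Base rate for 25.07 is 1.5% + ¥1.11/unit.
Origin Pelica qualifies under the Vinoria–Pelica agreement and 25.07 is covered: preferential rate Free applies instead.
Duty = ¥187,361.44 × 0% = ¥0.00.
Line 3 (97.07, Pelica, 1,348 kg, ¥14,612.32):
Base rate for 97.07 is 21.5%.
Origin Pelica qualifies under the Vinoria–Pelica agreement and 97.07 is covered: preferential rate Free applies instead.
The additional-duty order on 97.07 targets Fenistan, not Pelica; it does not apply.
Duty = ¥14,612.32 × 0% = ¥0.00.
Total = ¥2,989.84 + ¥0.00 + ¥0.00 = ¥2,989.84.

¥2,989.84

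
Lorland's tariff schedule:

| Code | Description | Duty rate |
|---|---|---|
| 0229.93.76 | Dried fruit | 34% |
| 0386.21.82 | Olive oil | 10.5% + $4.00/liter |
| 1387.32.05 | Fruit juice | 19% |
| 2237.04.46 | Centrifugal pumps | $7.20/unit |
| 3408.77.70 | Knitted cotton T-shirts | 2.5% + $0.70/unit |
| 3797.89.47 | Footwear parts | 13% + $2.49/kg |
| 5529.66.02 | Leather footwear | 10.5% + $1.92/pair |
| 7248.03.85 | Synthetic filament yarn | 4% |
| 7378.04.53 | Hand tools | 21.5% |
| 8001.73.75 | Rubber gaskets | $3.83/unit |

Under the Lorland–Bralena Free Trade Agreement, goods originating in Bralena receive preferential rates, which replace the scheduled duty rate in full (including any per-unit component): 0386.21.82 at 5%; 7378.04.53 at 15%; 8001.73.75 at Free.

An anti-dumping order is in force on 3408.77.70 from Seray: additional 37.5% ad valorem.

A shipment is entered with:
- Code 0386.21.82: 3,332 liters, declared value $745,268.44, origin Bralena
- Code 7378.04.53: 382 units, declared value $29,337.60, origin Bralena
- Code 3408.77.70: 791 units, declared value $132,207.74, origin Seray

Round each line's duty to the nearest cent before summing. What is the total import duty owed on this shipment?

Line 1 (0386.21.82, Bralena, 3,332 liters, $745,268.44):
Base rate for 0386.21.82 is 10.5% + $4.00/liter.
Origin Bralena qualifies under the Lorland–Bralena agreement and 0386.21.82 is covered: preferential rate 5% applies instead.
Duty = $745,268.44 × 5% = $37,263.42.
Line 2 (7378.04.53, Bralena, 382 units, $29,337.60):
Base rate for 7378.04.53 is 21.5%.
Origin Bralena qualifies under the Lorland–Bralena agreement and 7378.04.53 is covered: preferential rate 15% applies instead.
Duty = $29,337.60 × 15% = $4,400.64.
Line 3 (3408.77.70, Seray, 791 units, $132,207.74):
Base rate for 3408.77.70 is 2.5% + $0.70/unit.
Additional duty on 3408.77.70 from Seray: +37.5%. Applied ad valorem rate: 2.5% + 37.5% = 40%.
Duty = $132,207.74 × 40% + 791 × $0.70 = $53,436.80.
Total = $37,263.42 + $4,400.64 + $53,436.80 = $95,100.86.

$95,100.86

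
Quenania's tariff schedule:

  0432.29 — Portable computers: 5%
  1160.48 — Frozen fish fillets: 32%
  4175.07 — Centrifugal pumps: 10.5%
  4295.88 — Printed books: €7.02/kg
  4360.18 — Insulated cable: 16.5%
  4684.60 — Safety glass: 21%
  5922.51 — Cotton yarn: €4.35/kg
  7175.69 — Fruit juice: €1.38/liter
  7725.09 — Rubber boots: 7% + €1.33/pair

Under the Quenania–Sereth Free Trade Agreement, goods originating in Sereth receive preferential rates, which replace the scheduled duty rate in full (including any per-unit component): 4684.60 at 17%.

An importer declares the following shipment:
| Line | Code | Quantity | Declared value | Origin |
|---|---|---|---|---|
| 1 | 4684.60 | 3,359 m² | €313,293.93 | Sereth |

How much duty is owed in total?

€53,259.97

Line 1 (4684.60, Sereth, 3,359 m², €313,293.93):
Base rate for 4684.60 is 21%.
Origin Sereth qualifies under the Quenania–Sereth agreement and 4684.60 is covered: preferential rate 17% applies instead.
Duty = €313,293.93 × 17% = €53,259.97.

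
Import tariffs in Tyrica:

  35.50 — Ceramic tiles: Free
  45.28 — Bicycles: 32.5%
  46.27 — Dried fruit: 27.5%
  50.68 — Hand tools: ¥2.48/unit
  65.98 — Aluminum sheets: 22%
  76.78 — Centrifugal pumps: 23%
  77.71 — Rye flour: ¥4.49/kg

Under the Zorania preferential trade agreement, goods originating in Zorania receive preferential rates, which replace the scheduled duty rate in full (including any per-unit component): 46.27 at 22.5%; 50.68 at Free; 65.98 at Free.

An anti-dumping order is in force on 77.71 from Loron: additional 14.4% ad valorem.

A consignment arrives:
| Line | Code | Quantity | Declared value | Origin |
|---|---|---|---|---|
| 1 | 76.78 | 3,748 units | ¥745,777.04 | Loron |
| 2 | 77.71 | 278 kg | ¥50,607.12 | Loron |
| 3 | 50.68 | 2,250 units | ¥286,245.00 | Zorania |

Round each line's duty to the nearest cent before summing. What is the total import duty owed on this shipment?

Line 1 (76.78, Loron, 3,748 units, ¥745,777.04):
Base rate for 76.78 is 23%.
Duty = ¥745,777.04 × 23% = ¥171,528.72.
Line 2 (77.71, Loron, 278 kg, ¥50,607.12):
Base rate for 77.71 is ¥4.49/kg.
Additional duty on 77.71 from Loron: +14.4% ad valorem. Applied ad valorem rate = 14.4%.
Duty = ¥50,607.12 × 14.4% + 278 × ¥4.49 = ¥8,535.65.
Line 3 (50.68, Zorania, 2,250 units, ¥286,245.00):
Base rate for 50.68 is ¥2.48/unit.
Origin Zorania qualifies under the Tyrica–Zorania agreement and 50.68 is covered: preferential rate Free applies instead.
Duty = ¥286,245.00 × 0% = ¥0.00.
Total = ¥171,528.72 + ¥8,535.65 + ¥0.00 = ¥180,064.37.

¥180,064.37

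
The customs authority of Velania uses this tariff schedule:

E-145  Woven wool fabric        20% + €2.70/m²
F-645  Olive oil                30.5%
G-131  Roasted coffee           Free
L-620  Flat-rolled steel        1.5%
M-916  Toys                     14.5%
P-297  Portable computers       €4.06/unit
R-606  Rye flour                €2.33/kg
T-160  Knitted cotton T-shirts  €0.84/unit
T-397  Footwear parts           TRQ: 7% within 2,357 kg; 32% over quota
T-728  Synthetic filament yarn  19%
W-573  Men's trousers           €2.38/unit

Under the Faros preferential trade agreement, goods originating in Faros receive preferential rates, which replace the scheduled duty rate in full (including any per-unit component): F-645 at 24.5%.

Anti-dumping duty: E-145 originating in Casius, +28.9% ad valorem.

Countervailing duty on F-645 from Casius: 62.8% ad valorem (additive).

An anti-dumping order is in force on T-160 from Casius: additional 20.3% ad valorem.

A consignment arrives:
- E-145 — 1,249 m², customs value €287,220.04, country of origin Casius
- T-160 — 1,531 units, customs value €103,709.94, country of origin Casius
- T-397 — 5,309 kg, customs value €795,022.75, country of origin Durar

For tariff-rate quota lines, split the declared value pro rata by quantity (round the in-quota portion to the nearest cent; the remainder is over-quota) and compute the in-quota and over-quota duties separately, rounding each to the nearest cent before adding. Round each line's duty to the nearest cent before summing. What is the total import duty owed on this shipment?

Line 1 (E-145, Casius, 1,249 m², €287,220.04):
Base rate for E-145 is 20% + €2.70/m².
Additional duty on E-145 from Casius: +28.9%. Applied ad valorem rate: 20% + 28.9% = 48.9%.
Duty = €287,220.04 × 48.9% + 1,249 × €2.70 = €143,822.90.
Line 2 (T-160, Casius, 1,531 units, €103,709.94):
Base rate for T-160 is €0.84/unit.
Additional duty on T-160 from Casius: +20.3% ad valorem. Applied ad valorem rate = 20.3%.
Duty = €103,709.94 × 20.3% + 1,531 × €0.84 = €22,339.16.
Line 3 (T-397, Durar, 5,309 kg, €795,022.75):
Code T-397 is under a tariff-rate quota (threshold 2,357 kg). In-quota: 2,357 kg at 7%; over-quota: 2,952 kg at 32%.
Pro-rata value split: in-quota = €795,022.75 × 2,357/5,309 = €352,960.75; over-quota = €795,022.75 − €352,960.75 = €442,062.00.
In-quota duty = €352,960.75 × 7% = €24,707.25. Over-quota duty = €442,062.00 × 32% = €141,459.84.
Line duty = €24,707.25 + €141,459.84 = €166,167.09.
Total = €143,822.90 + €22,339.16 + €166,167.09 = €332,329.15.

€332,329.15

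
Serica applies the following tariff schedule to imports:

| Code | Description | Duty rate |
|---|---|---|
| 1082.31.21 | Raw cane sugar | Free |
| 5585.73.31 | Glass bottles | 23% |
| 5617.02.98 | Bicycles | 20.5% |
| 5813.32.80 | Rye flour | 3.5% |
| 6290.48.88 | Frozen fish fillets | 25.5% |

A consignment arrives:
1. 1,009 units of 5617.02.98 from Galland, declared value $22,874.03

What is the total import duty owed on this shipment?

Line 1 (5617.02.98, Galland, 1,009 units, $22,874.03):
Base rate for 5617.02.98 is 20.5%.
Duty = $22,874.03 × 20.5% = $4,689.18.

$4,689.18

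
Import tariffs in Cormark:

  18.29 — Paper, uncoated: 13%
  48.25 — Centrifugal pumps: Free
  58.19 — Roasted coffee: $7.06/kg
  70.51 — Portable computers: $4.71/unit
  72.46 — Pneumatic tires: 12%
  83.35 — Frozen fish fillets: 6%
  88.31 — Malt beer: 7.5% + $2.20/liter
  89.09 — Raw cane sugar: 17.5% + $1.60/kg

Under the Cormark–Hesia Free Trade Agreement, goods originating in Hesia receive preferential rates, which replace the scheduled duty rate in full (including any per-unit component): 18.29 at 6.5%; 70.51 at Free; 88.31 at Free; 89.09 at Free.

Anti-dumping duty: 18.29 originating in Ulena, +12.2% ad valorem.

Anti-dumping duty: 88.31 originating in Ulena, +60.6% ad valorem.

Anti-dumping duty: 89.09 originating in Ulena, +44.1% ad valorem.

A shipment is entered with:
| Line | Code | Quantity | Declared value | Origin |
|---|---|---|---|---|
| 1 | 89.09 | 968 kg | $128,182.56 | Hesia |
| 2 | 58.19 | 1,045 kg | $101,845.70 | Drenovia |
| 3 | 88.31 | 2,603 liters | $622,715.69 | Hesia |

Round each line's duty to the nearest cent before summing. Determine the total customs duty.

$7,377.70

Line 1 (89.09, Hesia, 968 kg, $128,182.56):
Base rate for 89.09 is 17.5% + $1.60/kg.
Origin Hesia qualifies under the Cormark–Hesia agreement and 89.09 is covered: preferential rate Free applies instead.
The additional-duty order on 89.09 targets Ulena, not Hesia; it does not apply.
Duty = $128,182.56 × 0% = $0.00.
Line 2 (58.19, Drenovia, 1,045 kg, $101,845.70):
Base rate for 58.19 is $7.06/kg.
Duty = 1,045 × $7.06 = $7,377.70.
Line 3 (88.31, Hesia, 2,603 liters, $622,715.69):
Base rate for 88.31 is 7.5% + $2.20/liter.
Origin Hesia qualifies under the Cormark–Hesia agreement and 88.31 is covered: preferential rate Free applies instead.
The additional-duty order on 88.31 targets Ulena, not Hesia; it does not apply.
Duty = $622,715.69 × 0% = $0.00.
Total = $0.00 + $7,377.70 + $0.00 = $7,377.70.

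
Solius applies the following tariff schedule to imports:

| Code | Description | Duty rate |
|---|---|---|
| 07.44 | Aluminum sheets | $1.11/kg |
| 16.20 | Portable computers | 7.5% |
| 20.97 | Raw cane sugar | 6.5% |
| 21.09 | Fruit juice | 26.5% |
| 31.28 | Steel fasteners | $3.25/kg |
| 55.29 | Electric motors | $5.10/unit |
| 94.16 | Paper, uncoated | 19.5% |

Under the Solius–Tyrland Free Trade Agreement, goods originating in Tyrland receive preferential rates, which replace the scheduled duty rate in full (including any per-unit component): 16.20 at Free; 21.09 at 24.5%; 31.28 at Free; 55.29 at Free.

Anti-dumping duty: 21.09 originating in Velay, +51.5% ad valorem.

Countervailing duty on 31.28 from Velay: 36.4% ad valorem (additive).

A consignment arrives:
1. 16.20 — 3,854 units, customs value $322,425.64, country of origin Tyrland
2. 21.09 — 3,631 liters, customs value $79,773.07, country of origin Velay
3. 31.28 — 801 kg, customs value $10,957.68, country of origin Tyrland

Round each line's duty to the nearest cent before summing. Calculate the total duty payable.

$62,222.99

Line 1 (16.20, Tyrland, 3,854 units, $322,425.64):
Base rate for 16.20 is 7.5%.
Origin Tyrland qualifies under the Solius–Tyrland agreement and 16.20 is covered: preferential rate Free applies instead.
Duty = $322,425.64 × 0% = $0.00.
Line 2 (21.09, Velay, 3,631 liters, $79,773.07):
Base rate for 21.09 is 26.5%.
21.09 has an FTA preferential rate, but origin Velay is not Tyrland; base rate stands.
Additional duty on 21.09 from Velay: +51.5%. Applied ad valorem rate: 26.5% + 51.5% = 78%.
Duty = $79,773.07 × 78% = $62,222.99.
Line 3 (31.28, Tyrland, 801 kg, $10,957.68):
Base rate for 31.28 is $3.25/kg.
Origin Tyrland qualifies under the Solius–Tyrland agreement and 31.28 is covered: preferential rate Free applies instead.
The additional-duty order on 31.28 targets Velay, not Tyrland; it does not apply.
Duty = $10,957.68 × 0% = $0.00.
Total = $0.00 + $62,222.99 + $0.00 = $62,222.99.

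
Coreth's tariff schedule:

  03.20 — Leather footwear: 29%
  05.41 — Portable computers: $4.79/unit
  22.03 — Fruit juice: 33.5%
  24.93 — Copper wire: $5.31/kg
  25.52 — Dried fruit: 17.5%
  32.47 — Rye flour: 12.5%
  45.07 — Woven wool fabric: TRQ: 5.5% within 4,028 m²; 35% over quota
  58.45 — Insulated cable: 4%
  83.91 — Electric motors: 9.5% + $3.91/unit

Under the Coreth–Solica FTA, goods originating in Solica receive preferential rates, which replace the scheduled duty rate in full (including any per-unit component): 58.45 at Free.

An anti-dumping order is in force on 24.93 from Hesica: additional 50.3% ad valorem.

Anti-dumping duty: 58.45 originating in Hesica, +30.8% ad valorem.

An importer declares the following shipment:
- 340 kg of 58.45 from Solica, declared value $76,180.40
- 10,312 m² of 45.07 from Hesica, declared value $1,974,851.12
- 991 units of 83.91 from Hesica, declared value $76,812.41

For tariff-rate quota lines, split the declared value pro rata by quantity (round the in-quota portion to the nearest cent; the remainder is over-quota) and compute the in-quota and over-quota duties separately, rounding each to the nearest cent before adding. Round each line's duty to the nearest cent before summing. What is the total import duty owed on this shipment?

Line 1 (58.45, Solica, 340 kg, $76,180.40):
Base rate for 58.45 is 4%.
Origin Solica qualifies under the Coreth–Solica agreement and 58.45 is covered: preferential rate Free applies instead.
The additional-duty order on 58.45 targets Hesica, not Solica; it does not apply.
Duty = $76,180.40 × 0% = $0.00.
Line 2 (45.07, Hesica, 10,312 m², $1,974,851.12):
Code 45.07 is under a tariff-rate quota (threshold 4,028 m²). In-quota: 4,028 m² at 5.5%; over-quota: 6,284 m² at 35%.
Pro-rata value split: in-quota = $1,974,851.12 × 4,028/10,312 = $771,402.28; over-quota = $1,974,851.12 − $771,402.28 = $1,203,448.84.
In-quota duty = $771,402.28 × 5.5% = $42,427.13. Over-quota duty = $1,203,448.84 × 35% = $421,207.09.
Line duty = $42,427.13 + $421,207.09 = $463,634.22.
Line 3 (83.91, Hesica, 991 units, $76,812.41):
Base rate for 83.91 is 9.5% + $3.91/unit.
Duty = $76,812.41 × 9.5% + 991 × $3.91 = $11,171.99.
Total = $0.00 + $463,634.22 + $11,171.99 = $474,806.21.

$474,806.21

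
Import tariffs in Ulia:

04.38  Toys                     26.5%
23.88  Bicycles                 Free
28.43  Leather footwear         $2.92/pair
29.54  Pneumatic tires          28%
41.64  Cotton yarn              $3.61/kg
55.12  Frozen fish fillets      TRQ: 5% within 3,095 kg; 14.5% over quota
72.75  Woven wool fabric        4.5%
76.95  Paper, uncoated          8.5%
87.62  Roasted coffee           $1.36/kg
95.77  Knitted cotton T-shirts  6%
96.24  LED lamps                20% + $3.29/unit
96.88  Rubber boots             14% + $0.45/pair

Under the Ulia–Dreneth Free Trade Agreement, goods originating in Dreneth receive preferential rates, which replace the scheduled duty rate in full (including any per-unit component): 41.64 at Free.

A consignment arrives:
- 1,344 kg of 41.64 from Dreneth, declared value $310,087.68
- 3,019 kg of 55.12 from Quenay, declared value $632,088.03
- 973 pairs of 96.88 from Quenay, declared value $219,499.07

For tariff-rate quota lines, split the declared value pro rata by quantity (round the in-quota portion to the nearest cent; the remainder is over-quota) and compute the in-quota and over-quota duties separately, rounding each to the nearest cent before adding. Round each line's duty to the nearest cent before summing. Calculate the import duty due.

Line 1 (41.64, Dreneth, 1,344 kg, $310,087.68):
Base rate for 41.64 is $3.61/kg.
Origin Dreneth qualifies under the Ulia–Dreneth agreement and 41.64 is covered: preferential rate Free applies instead.
Duty = $310,087.68 × 0% = $0.00.
Line 2 (55.12, Quenay, 3,019 kg, $632,088.03):
Code 55.12 is under a tariff-rate quota (threshold 3,095 kg). Quantity 3,019 kg is within the quota, so the in-quota rate 5% applies to the full value.
Duty = $632,088.03 × 5% = $31,604.40.
Line 3 (96.88, Quenay, 973 pairs, $219,499.07):
Base rate for 96.88 is 14% + $0.45/pair.
Duty = $219,499.07 × 14% + 973 × $0.45 = $31,167.72.
Total = $0.00 + $31,604.40 + $31,167.72 = $62,772.12.

$62,772.12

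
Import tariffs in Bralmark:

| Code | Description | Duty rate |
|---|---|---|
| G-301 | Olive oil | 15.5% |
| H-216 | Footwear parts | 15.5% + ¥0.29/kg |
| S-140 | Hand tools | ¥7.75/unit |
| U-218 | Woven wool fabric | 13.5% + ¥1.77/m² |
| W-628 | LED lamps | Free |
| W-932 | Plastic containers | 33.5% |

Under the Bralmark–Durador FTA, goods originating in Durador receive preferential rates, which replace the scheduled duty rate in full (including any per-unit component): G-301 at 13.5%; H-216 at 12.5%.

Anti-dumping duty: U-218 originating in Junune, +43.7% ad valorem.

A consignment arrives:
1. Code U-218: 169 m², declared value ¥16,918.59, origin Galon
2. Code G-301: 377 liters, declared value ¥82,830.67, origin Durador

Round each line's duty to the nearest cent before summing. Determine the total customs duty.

Line 1 (U-218, Galon, 169 m², ¥16,918.59):
Base rate for U-218 is 13.5% + ¥1.77/m².
The additional-duty order on U-218 targets Junune, not Galon; it does not apply.
Duty = ¥16,918.59 × 13.5% + 169 × ¥1.77 = ¥2,583.14.
Line 2 (G-301, Durador, 377 liters, ¥82,830.67):
Base rate for G-301 is 15.5%.
Origin Durador qualifies under the Bralmark–Durador agreement and G-301 is covered: preferential rate 13.5% applies instead.
Duty = ¥82,830.67 × 13.5% = ¥11,182.14.
Total = ¥2,583.14 + ¥11,182.14 = ¥13,765.28.

¥13,765.28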